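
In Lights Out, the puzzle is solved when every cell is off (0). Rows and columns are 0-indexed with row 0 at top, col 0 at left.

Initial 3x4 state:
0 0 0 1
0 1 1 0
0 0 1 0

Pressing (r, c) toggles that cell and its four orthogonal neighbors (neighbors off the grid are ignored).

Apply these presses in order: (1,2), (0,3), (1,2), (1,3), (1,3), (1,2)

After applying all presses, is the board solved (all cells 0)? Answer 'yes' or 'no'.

Answer: yes

Derivation:
After press 1 at (1,2):
0 0 1 1
0 0 0 1
0 0 0 0

After press 2 at (0,3):
0 0 0 0
0 0 0 0
0 0 0 0

After press 3 at (1,2):
0 0 1 0
0 1 1 1
0 0 1 0

After press 4 at (1,3):
0 0 1 1
0 1 0 0
0 0 1 1

After press 5 at (1,3):
0 0 1 0
0 1 1 1
0 0 1 0

After press 6 at (1,2):
0 0 0 0
0 0 0 0
0 0 0 0

Lights still on: 0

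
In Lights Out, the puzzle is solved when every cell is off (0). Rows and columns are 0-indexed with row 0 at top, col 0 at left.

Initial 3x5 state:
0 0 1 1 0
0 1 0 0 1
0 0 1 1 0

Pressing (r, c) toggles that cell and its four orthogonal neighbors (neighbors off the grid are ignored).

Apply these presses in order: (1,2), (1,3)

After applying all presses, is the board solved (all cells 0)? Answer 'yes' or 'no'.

After press 1 at (1,2):
0 0 0 1 0
0 0 1 1 1
0 0 0 1 0

After press 2 at (1,3):
0 0 0 0 0
0 0 0 0 0
0 0 0 0 0

Lights still on: 0

Answer: yes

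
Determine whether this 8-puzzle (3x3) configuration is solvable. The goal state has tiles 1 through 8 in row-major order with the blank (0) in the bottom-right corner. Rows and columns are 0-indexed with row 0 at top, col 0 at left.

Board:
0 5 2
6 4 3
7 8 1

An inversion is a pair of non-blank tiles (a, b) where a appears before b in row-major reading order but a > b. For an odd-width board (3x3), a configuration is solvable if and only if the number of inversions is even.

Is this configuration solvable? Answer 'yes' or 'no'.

Inversions (pairs i<j in row-major order where tile[i] > tile[j] > 0): 13
13 is odd, so the puzzle is not solvable.

Answer: no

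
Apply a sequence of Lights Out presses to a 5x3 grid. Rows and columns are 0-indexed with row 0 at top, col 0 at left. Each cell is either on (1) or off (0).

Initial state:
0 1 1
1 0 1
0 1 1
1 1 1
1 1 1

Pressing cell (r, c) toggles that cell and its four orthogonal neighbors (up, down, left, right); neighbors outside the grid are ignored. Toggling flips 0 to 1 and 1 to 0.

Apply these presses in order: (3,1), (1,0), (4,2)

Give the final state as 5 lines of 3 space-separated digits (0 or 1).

After press 1 at (3,1):
0 1 1
1 0 1
0 0 1
0 0 0
1 0 1

After press 2 at (1,0):
1 1 1
0 1 1
1 0 1
0 0 0
1 0 1

After press 3 at (4,2):
1 1 1
0 1 1
1 0 1
0 0 1
1 1 0

Answer: 1 1 1
0 1 1
1 0 1
0 0 1
1 1 0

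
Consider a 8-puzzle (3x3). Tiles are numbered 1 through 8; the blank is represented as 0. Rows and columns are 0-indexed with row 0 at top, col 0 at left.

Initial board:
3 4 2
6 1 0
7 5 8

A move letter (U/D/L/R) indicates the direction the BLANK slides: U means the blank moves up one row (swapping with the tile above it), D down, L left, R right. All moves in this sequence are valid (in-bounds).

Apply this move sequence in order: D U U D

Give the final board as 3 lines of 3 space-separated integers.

After move 1 (D):
3 4 2
6 1 8
7 5 0

After move 2 (U):
3 4 2
6 1 0
7 5 8

After move 3 (U):
3 4 0
6 1 2
7 5 8

After move 4 (D):
3 4 2
6 1 0
7 5 8

Answer: 3 4 2
6 1 0
7 5 8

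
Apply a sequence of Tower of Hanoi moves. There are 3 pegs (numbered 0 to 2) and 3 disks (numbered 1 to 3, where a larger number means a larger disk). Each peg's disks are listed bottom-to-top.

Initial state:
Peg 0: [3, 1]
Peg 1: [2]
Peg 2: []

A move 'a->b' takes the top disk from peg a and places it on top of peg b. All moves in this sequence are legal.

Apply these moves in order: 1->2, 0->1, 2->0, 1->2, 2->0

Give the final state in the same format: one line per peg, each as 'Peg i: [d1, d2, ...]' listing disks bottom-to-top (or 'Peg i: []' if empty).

Answer: Peg 0: [3, 2, 1]
Peg 1: []
Peg 2: []

Derivation:
After move 1 (1->2):
Peg 0: [3, 1]
Peg 1: []
Peg 2: [2]

After move 2 (0->1):
Peg 0: [3]
Peg 1: [1]
Peg 2: [2]

After move 3 (2->0):
Peg 0: [3, 2]
Peg 1: [1]
Peg 2: []

After move 4 (1->2):
Peg 0: [3, 2]
Peg 1: []
Peg 2: [1]

After move 5 (2->0):
Peg 0: [3, 2, 1]
Peg 1: []
Peg 2: []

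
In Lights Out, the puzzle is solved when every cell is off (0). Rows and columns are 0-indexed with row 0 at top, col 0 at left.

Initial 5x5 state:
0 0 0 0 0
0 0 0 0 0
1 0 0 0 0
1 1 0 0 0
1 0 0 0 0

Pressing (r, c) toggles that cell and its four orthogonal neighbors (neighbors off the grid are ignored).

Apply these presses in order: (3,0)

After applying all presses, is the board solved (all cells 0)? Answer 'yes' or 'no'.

After press 1 at (3,0):
0 0 0 0 0
0 0 0 0 0
0 0 0 0 0
0 0 0 0 0
0 0 0 0 0

Lights still on: 0

Answer: yes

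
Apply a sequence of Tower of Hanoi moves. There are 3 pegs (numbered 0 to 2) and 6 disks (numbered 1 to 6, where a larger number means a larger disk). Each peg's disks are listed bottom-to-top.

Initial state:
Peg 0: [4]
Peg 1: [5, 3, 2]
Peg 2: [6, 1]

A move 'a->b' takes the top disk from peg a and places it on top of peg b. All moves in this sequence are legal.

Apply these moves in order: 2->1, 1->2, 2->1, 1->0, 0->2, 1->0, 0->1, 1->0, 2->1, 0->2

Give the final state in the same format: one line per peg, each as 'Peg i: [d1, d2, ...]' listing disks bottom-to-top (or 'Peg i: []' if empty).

After move 1 (2->1):
Peg 0: [4]
Peg 1: [5, 3, 2, 1]
Peg 2: [6]

After move 2 (1->2):
Peg 0: [4]
Peg 1: [5, 3, 2]
Peg 2: [6, 1]

After move 3 (2->1):
Peg 0: [4]
Peg 1: [5, 3, 2, 1]
Peg 2: [6]

After move 4 (1->0):
Peg 0: [4, 1]
Peg 1: [5, 3, 2]
Peg 2: [6]

After move 5 (0->2):
Peg 0: [4]
Peg 1: [5, 3, 2]
Peg 2: [6, 1]

After move 6 (1->0):
Peg 0: [4, 2]
Peg 1: [5, 3]
Peg 2: [6, 1]

After move 7 (0->1):
Peg 0: [4]
Peg 1: [5, 3, 2]
Peg 2: [6, 1]

After move 8 (1->0):
Peg 0: [4, 2]
Peg 1: [5, 3]
Peg 2: [6, 1]

After move 9 (2->1):
Peg 0: [4, 2]
Peg 1: [5, 3, 1]
Peg 2: [6]

After move 10 (0->2):
Peg 0: [4]
Peg 1: [5, 3, 1]
Peg 2: [6, 2]

Answer: Peg 0: [4]
Peg 1: [5, 3, 1]
Peg 2: [6, 2]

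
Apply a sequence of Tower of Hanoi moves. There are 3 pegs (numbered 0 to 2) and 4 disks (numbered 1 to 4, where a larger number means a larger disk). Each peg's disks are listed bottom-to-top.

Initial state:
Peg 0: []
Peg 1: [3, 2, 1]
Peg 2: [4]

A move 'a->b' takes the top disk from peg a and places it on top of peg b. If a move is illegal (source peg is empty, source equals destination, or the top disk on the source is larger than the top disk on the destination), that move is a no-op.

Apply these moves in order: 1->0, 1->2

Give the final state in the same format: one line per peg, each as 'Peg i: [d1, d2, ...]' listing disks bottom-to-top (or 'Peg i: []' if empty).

After move 1 (1->0):
Peg 0: [1]
Peg 1: [3, 2]
Peg 2: [4]

After move 2 (1->2):
Peg 0: [1]
Peg 1: [3]
Peg 2: [4, 2]

Answer: Peg 0: [1]
Peg 1: [3]
Peg 2: [4, 2]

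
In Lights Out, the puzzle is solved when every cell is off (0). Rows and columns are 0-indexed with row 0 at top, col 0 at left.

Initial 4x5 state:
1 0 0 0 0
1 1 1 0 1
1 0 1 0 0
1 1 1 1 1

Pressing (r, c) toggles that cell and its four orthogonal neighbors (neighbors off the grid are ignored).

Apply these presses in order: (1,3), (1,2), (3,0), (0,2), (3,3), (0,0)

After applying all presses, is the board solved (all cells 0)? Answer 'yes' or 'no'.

Answer: yes

Derivation:
After press 1 at (1,3):
1 0 0 1 0
1 1 0 1 0
1 0 1 1 0
1 1 1 1 1

After press 2 at (1,2):
1 0 1 1 0
1 0 1 0 0
1 0 0 1 0
1 1 1 1 1

After press 3 at (3,0):
1 0 1 1 0
1 0 1 0 0
0 0 0 1 0
0 0 1 1 1

After press 4 at (0,2):
1 1 0 0 0
1 0 0 0 0
0 0 0 1 0
0 0 1 1 1

After press 5 at (3,3):
1 1 0 0 0
1 0 0 0 0
0 0 0 0 0
0 0 0 0 0

After press 6 at (0,0):
0 0 0 0 0
0 0 0 0 0
0 0 0 0 0
0 0 0 0 0

Lights still on: 0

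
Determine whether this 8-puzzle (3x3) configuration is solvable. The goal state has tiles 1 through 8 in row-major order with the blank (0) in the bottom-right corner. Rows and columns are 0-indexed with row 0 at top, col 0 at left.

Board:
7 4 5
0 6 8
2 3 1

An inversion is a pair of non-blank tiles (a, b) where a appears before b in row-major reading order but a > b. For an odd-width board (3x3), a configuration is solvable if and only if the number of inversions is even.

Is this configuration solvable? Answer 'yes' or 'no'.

Answer: yes

Derivation:
Inversions (pairs i<j in row-major order where tile[i] > tile[j] > 0): 20
20 is even, so the puzzle is solvable.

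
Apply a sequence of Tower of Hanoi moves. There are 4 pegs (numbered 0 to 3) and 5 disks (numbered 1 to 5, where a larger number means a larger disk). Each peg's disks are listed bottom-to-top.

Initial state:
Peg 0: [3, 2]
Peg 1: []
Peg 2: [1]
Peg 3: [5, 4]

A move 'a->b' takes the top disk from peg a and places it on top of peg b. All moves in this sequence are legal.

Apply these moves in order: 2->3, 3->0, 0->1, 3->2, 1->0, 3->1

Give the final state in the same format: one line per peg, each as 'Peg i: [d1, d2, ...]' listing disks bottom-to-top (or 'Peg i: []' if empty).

Answer: Peg 0: [3, 2, 1]
Peg 1: [5]
Peg 2: [4]
Peg 3: []

Derivation:
After move 1 (2->3):
Peg 0: [3, 2]
Peg 1: []
Peg 2: []
Peg 3: [5, 4, 1]

After move 2 (3->0):
Peg 0: [3, 2, 1]
Peg 1: []
Peg 2: []
Peg 3: [5, 4]

After move 3 (0->1):
Peg 0: [3, 2]
Peg 1: [1]
Peg 2: []
Peg 3: [5, 4]

After move 4 (3->2):
Peg 0: [3, 2]
Peg 1: [1]
Peg 2: [4]
Peg 3: [5]

After move 5 (1->0):
Peg 0: [3, 2, 1]
Peg 1: []
Peg 2: [4]
Peg 3: [5]

After move 6 (3->1):
Peg 0: [3, 2, 1]
Peg 1: [5]
Peg 2: [4]
Peg 3: []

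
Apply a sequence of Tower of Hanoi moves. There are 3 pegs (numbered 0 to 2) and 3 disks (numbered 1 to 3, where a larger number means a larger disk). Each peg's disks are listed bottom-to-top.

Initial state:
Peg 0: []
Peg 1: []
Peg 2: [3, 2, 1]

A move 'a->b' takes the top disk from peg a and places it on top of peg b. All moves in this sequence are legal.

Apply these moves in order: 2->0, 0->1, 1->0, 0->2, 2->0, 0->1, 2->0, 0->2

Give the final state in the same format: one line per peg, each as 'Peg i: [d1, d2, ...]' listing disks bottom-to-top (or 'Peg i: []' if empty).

After move 1 (2->0):
Peg 0: [1]
Peg 1: []
Peg 2: [3, 2]

After move 2 (0->1):
Peg 0: []
Peg 1: [1]
Peg 2: [3, 2]

After move 3 (1->0):
Peg 0: [1]
Peg 1: []
Peg 2: [3, 2]

After move 4 (0->2):
Peg 0: []
Peg 1: []
Peg 2: [3, 2, 1]

After move 5 (2->0):
Peg 0: [1]
Peg 1: []
Peg 2: [3, 2]

After move 6 (0->1):
Peg 0: []
Peg 1: [1]
Peg 2: [3, 2]

After move 7 (2->0):
Peg 0: [2]
Peg 1: [1]
Peg 2: [3]

After move 8 (0->2):
Peg 0: []
Peg 1: [1]
Peg 2: [3, 2]

Answer: Peg 0: []
Peg 1: [1]
Peg 2: [3, 2]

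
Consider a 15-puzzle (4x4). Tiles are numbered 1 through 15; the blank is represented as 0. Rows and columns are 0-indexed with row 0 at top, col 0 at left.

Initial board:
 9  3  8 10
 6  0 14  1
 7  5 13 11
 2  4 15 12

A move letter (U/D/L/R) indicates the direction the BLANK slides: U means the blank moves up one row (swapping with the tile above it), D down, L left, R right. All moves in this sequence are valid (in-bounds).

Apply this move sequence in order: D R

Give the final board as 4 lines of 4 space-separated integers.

After move 1 (D):
 9  3  8 10
 6  5 14  1
 7  0 13 11
 2  4 15 12

After move 2 (R):
 9  3  8 10
 6  5 14  1
 7 13  0 11
 2  4 15 12

Answer:  9  3  8 10
 6  5 14  1
 7 13  0 11
 2  4 15 12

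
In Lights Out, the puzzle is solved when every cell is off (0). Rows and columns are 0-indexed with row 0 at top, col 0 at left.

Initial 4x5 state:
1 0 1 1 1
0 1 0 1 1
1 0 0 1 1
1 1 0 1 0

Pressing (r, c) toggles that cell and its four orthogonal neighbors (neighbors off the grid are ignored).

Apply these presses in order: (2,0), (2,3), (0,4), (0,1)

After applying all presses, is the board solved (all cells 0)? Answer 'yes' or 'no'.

Answer: no

Derivation:
After press 1 at (2,0):
1 0 1 1 1
1 1 0 1 1
0 1 0 1 1
0 1 0 1 0

After press 2 at (2,3):
1 0 1 1 1
1 1 0 0 1
0 1 1 0 0
0 1 0 0 0

After press 3 at (0,4):
1 0 1 0 0
1 1 0 0 0
0 1 1 0 0
0 1 0 0 0

After press 4 at (0,1):
0 1 0 0 0
1 0 0 0 0
0 1 1 0 0
0 1 0 0 0

Lights still on: 5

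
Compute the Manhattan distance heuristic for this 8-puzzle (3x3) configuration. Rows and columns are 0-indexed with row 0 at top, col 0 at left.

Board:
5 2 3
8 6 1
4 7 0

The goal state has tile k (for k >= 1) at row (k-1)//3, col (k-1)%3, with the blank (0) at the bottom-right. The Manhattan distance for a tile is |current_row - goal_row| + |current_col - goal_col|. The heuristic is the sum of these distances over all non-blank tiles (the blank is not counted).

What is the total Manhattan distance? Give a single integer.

Tile 5: at (0,0), goal (1,1), distance |0-1|+|0-1| = 2
Tile 2: at (0,1), goal (0,1), distance |0-0|+|1-1| = 0
Tile 3: at (0,2), goal (0,2), distance |0-0|+|2-2| = 0
Tile 8: at (1,0), goal (2,1), distance |1-2|+|0-1| = 2
Tile 6: at (1,1), goal (1,2), distance |1-1|+|1-2| = 1
Tile 1: at (1,2), goal (0,0), distance |1-0|+|2-0| = 3
Tile 4: at (2,0), goal (1,0), distance |2-1|+|0-0| = 1
Tile 7: at (2,1), goal (2,0), distance |2-2|+|1-0| = 1
Sum: 2 + 0 + 0 + 2 + 1 + 3 + 1 + 1 = 10

Answer: 10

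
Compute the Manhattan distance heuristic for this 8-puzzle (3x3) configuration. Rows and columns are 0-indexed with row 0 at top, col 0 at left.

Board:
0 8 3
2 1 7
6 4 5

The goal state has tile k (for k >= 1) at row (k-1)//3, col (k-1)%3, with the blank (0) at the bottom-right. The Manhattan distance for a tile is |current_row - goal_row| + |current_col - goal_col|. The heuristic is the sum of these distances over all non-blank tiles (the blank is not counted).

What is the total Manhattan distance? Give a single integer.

Tile 8: at (0,1), goal (2,1), distance |0-2|+|1-1| = 2
Tile 3: at (0,2), goal (0,2), distance |0-0|+|2-2| = 0
Tile 2: at (1,0), goal (0,1), distance |1-0|+|0-1| = 2
Tile 1: at (1,1), goal (0,0), distance |1-0|+|1-0| = 2
Tile 7: at (1,2), goal (2,0), distance |1-2|+|2-0| = 3
Tile 6: at (2,0), goal (1,2), distance |2-1|+|0-2| = 3
Tile 4: at (2,1), goal (1,0), distance |2-1|+|1-0| = 2
Tile 5: at (2,2), goal (1,1), distance |2-1|+|2-1| = 2
Sum: 2 + 0 + 2 + 2 + 3 + 3 + 2 + 2 = 16

Answer: 16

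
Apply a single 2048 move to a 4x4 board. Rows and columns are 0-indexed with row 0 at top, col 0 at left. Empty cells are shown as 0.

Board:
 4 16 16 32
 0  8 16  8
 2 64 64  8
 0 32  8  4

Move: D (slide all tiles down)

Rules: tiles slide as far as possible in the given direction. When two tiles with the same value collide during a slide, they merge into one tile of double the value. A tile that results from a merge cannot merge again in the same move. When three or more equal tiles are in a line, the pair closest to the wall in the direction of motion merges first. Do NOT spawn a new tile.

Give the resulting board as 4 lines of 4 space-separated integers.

Answer:  0 16  0  0
 0  8 32 32
 4 64 64 16
 2 32  8  4

Derivation:
Slide down:
col 0: [4, 0, 2, 0] -> [0, 0, 4, 2]
col 1: [16, 8, 64, 32] -> [16, 8, 64, 32]
col 2: [16, 16, 64, 8] -> [0, 32, 64, 8]
col 3: [32, 8, 8, 4] -> [0, 32, 16, 4]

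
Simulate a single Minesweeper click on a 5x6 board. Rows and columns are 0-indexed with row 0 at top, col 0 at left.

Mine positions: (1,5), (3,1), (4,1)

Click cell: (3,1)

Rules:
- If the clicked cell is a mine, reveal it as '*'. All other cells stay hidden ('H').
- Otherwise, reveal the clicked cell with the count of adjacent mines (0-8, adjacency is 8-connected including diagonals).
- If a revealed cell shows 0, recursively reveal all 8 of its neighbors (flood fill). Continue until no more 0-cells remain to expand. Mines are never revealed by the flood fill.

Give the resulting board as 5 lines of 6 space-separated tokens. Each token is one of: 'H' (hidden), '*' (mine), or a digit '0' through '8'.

H H H H H H
H H H H H H
H H H H H H
H * H H H H
H H H H H H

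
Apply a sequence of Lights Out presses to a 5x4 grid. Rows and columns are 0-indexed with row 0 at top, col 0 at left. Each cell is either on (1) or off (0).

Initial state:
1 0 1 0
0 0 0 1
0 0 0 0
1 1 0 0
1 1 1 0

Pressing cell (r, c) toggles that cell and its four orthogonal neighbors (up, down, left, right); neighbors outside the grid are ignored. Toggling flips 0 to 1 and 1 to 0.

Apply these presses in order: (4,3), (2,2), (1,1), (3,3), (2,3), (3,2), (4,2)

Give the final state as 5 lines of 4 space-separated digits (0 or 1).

Answer: 1 1 1 0
1 1 0 0
0 0 1 1
1 0 0 0
1 0 0 1

Derivation:
After press 1 at (4,3):
1 0 1 0
0 0 0 1
0 0 0 0
1 1 0 1
1 1 0 1

After press 2 at (2,2):
1 0 1 0
0 0 1 1
0 1 1 1
1 1 1 1
1 1 0 1

After press 3 at (1,1):
1 1 1 0
1 1 0 1
0 0 1 1
1 1 1 1
1 1 0 1

After press 4 at (3,3):
1 1 1 0
1 1 0 1
0 0 1 0
1 1 0 0
1 1 0 0

After press 5 at (2,3):
1 1 1 0
1 1 0 0
0 0 0 1
1 1 0 1
1 1 0 0

After press 6 at (3,2):
1 1 1 0
1 1 0 0
0 0 1 1
1 0 1 0
1 1 1 0

After press 7 at (4,2):
1 1 1 0
1 1 0 0
0 0 1 1
1 0 0 0
1 0 0 1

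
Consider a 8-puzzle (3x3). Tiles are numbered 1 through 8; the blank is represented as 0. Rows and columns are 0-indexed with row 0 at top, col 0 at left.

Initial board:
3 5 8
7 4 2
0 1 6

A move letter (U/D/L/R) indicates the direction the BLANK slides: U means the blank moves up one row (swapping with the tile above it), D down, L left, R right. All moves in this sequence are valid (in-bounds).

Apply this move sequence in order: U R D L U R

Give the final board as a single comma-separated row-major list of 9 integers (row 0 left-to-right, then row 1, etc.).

After move 1 (U):
3 5 8
0 4 2
7 1 6

After move 2 (R):
3 5 8
4 0 2
7 1 6

After move 3 (D):
3 5 8
4 1 2
7 0 6

After move 4 (L):
3 5 8
4 1 2
0 7 6

After move 5 (U):
3 5 8
0 1 2
4 7 6

After move 6 (R):
3 5 8
1 0 2
4 7 6

Answer: 3, 5, 8, 1, 0, 2, 4, 7, 6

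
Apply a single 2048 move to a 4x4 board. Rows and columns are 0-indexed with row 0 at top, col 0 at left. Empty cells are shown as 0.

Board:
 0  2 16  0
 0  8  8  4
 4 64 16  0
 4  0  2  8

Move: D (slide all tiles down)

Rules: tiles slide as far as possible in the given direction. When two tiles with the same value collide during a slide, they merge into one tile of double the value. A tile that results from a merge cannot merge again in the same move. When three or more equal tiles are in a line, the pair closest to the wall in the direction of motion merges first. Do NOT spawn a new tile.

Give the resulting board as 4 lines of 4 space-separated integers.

Slide down:
col 0: [0, 0, 4, 4] -> [0, 0, 0, 8]
col 1: [2, 8, 64, 0] -> [0, 2, 8, 64]
col 2: [16, 8, 16, 2] -> [16, 8, 16, 2]
col 3: [0, 4, 0, 8] -> [0, 0, 4, 8]

Answer:  0  0 16  0
 0  2  8  0
 0  8 16  4
 8 64  2  8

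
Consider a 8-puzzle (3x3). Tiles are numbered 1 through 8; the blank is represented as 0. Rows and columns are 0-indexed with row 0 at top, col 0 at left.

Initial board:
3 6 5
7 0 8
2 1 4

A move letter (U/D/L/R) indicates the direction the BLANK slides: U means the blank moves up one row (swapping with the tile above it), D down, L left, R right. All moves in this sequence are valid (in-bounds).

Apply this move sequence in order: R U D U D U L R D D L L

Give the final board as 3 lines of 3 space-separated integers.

Answer: 3 6 5
7 8 4
0 2 1

Derivation:
After move 1 (R):
3 6 5
7 8 0
2 1 4

After move 2 (U):
3 6 0
7 8 5
2 1 4

After move 3 (D):
3 6 5
7 8 0
2 1 4

After move 4 (U):
3 6 0
7 8 5
2 1 4

After move 5 (D):
3 6 5
7 8 0
2 1 4

After move 6 (U):
3 6 0
7 8 5
2 1 4

After move 7 (L):
3 0 6
7 8 5
2 1 4

After move 8 (R):
3 6 0
7 8 5
2 1 4

After move 9 (D):
3 6 5
7 8 0
2 1 4

After move 10 (D):
3 6 5
7 8 4
2 1 0

After move 11 (L):
3 6 5
7 8 4
2 0 1

After move 12 (L):
3 6 5
7 8 4
0 2 1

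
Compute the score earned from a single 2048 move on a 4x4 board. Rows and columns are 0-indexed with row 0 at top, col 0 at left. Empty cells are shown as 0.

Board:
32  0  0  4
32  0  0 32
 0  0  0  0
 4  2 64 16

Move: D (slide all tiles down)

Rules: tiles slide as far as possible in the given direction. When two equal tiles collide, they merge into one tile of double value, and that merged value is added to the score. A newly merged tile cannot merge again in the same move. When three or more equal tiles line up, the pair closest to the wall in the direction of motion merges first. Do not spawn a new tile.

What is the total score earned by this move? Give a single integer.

Slide down:
col 0: [32, 32, 0, 4] -> [0, 0, 64, 4]  score +64 (running 64)
col 1: [0, 0, 0, 2] -> [0, 0, 0, 2]  score +0 (running 64)
col 2: [0, 0, 0, 64] -> [0, 0, 0, 64]  score +0 (running 64)
col 3: [4, 32, 0, 16] -> [0, 4, 32, 16]  score +0 (running 64)
Board after move:
 0  0  0  0
 0  0  0  4
64  0  0 32
 4  2 64 16

Answer: 64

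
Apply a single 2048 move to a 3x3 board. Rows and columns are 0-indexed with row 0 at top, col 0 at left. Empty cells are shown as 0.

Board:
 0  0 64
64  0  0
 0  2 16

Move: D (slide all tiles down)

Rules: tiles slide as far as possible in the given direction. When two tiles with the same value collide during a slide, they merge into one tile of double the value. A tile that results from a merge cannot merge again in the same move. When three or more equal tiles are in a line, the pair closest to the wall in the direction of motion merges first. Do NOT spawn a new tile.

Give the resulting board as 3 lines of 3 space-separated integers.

Slide down:
col 0: [0, 64, 0] -> [0, 0, 64]
col 1: [0, 0, 2] -> [0, 0, 2]
col 2: [64, 0, 16] -> [0, 64, 16]

Answer:  0  0  0
 0  0 64
64  2 16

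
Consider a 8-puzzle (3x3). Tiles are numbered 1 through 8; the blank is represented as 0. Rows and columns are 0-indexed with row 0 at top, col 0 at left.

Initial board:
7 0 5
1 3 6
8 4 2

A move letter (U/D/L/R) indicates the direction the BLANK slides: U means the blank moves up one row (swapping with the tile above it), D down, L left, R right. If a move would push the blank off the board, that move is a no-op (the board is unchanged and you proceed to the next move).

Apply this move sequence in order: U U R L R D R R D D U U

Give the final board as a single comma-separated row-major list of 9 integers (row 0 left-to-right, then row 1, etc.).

After move 1 (U):
7 0 5
1 3 6
8 4 2

After move 2 (U):
7 0 5
1 3 6
8 4 2

After move 3 (R):
7 5 0
1 3 6
8 4 2

After move 4 (L):
7 0 5
1 3 6
8 4 2

After move 5 (R):
7 5 0
1 3 6
8 4 2

After move 6 (D):
7 5 6
1 3 0
8 4 2

After move 7 (R):
7 5 6
1 3 0
8 4 2

After move 8 (R):
7 5 6
1 3 0
8 4 2

After move 9 (D):
7 5 6
1 3 2
8 4 0

After move 10 (D):
7 5 6
1 3 2
8 4 0

After move 11 (U):
7 5 6
1 3 0
8 4 2

After move 12 (U):
7 5 0
1 3 6
8 4 2

Answer: 7, 5, 0, 1, 3, 6, 8, 4, 2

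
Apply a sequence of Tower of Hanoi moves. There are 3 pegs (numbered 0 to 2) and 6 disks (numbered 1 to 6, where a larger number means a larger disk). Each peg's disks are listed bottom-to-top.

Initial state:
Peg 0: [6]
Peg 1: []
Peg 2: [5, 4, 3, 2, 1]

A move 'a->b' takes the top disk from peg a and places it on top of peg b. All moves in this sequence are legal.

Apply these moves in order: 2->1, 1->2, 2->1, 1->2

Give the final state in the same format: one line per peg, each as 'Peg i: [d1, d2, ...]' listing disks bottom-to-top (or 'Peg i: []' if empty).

After move 1 (2->1):
Peg 0: [6]
Peg 1: [1]
Peg 2: [5, 4, 3, 2]

After move 2 (1->2):
Peg 0: [6]
Peg 1: []
Peg 2: [5, 4, 3, 2, 1]

After move 3 (2->1):
Peg 0: [6]
Peg 1: [1]
Peg 2: [5, 4, 3, 2]

After move 4 (1->2):
Peg 0: [6]
Peg 1: []
Peg 2: [5, 4, 3, 2, 1]

Answer: Peg 0: [6]
Peg 1: []
Peg 2: [5, 4, 3, 2, 1]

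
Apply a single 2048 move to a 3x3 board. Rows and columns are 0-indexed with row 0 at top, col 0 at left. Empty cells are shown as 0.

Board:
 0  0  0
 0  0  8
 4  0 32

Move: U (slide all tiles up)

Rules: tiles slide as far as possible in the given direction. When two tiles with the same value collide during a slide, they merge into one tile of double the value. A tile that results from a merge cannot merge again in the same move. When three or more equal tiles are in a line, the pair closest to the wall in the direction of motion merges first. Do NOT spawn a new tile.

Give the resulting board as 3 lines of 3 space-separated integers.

Answer:  4  0  8
 0  0 32
 0  0  0

Derivation:
Slide up:
col 0: [0, 0, 4] -> [4, 0, 0]
col 1: [0, 0, 0] -> [0, 0, 0]
col 2: [0, 8, 32] -> [8, 32, 0]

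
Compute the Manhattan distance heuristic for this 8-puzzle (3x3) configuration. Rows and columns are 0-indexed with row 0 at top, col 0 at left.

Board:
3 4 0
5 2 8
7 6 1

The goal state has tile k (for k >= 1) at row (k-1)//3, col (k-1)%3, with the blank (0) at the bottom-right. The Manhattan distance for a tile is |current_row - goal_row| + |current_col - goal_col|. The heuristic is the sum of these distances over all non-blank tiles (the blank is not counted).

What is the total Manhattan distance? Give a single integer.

Tile 3: (0,0)->(0,2) = 2
Tile 4: (0,1)->(1,0) = 2
Tile 5: (1,0)->(1,1) = 1
Tile 2: (1,1)->(0,1) = 1
Tile 8: (1,2)->(2,1) = 2
Tile 7: (2,0)->(2,0) = 0
Tile 6: (2,1)->(1,2) = 2
Tile 1: (2,2)->(0,0) = 4
Sum: 2 + 2 + 1 + 1 + 2 + 0 + 2 + 4 = 14

Answer: 14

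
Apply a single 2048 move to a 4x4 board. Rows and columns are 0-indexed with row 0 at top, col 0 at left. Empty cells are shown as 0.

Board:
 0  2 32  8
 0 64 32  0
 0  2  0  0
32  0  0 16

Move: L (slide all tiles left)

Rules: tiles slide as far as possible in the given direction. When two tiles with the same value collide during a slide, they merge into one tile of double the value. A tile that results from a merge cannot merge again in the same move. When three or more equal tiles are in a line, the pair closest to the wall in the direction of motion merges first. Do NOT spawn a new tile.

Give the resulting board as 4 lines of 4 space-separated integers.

Answer:  2 32  8  0
64 32  0  0
 2  0  0  0
32 16  0  0

Derivation:
Slide left:
row 0: [0, 2, 32, 8] -> [2, 32, 8, 0]
row 1: [0, 64, 32, 0] -> [64, 32, 0, 0]
row 2: [0, 2, 0, 0] -> [2, 0, 0, 0]
row 3: [32, 0, 0, 16] -> [32, 16, 0, 0]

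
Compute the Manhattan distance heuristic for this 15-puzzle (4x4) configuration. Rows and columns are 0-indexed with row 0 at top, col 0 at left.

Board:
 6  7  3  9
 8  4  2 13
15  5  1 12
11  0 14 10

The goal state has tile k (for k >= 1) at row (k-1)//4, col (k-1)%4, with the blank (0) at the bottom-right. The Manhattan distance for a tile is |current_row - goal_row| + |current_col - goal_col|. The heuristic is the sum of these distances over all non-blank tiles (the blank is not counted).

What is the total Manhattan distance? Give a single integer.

Tile 6: at (0,0), goal (1,1), distance |0-1|+|0-1| = 2
Tile 7: at (0,1), goal (1,2), distance |0-1|+|1-2| = 2
Tile 3: at (0,2), goal (0,2), distance |0-0|+|2-2| = 0
Tile 9: at (0,3), goal (2,0), distance |0-2|+|3-0| = 5
Tile 8: at (1,0), goal (1,3), distance |1-1|+|0-3| = 3
Tile 4: at (1,1), goal (0,3), distance |1-0|+|1-3| = 3
Tile 2: at (1,2), goal (0,1), distance |1-0|+|2-1| = 2
Tile 13: at (1,3), goal (3,0), distance |1-3|+|3-0| = 5
Tile 15: at (2,0), goal (3,2), distance |2-3|+|0-2| = 3
Tile 5: at (2,1), goal (1,0), distance |2-1|+|1-0| = 2
Tile 1: at (2,2), goal (0,0), distance |2-0|+|2-0| = 4
Tile 12: at (2,3), goal (2,3), distance |2-2|+|3-3| = 0
Tile 11: at (3,0), goal (2,2), distance |3-2|+|0-2| = 3
Tile 14: at (3,2), goal (3,1), distance |3-3|+|2-1| = 1
Tile 10: at (3,3), goal (2,1), distance |3-2|+|3-1| = 3
Sum: 2 + 2 + 0 + 5 + 3 + 3 + 2 + 5 + 3 + 2 + 4 + 0 + 3 + 1 + 3 = 38

Answer: 38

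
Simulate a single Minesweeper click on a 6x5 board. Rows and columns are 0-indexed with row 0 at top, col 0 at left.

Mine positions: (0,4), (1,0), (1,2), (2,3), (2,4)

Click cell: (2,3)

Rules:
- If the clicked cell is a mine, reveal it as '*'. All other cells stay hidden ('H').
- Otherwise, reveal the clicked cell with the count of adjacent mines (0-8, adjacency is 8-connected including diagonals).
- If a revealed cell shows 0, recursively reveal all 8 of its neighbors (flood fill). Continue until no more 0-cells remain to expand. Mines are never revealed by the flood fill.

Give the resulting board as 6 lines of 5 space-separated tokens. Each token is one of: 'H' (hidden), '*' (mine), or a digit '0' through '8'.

H H H H H
H H H H H
H H H * H
H H H H H
H H H H H
H H H H H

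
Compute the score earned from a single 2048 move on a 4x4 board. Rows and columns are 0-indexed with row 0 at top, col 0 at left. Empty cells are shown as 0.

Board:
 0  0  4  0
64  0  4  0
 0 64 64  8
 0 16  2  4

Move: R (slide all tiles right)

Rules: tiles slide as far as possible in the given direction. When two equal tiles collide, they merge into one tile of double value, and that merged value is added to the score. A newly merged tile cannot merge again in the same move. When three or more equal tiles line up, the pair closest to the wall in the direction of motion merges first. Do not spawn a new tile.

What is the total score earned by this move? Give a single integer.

Slide right:
row 0: [0, 0, 4, 0] -> [0, 0, 0, 4]  score +0 (running 0)
row 1: [64, 0, 4, 0] -> [0, 0, 64, 4]  score +0 (running 0)
row 2: [0, 64, 64, 8] -> [0, 0, 128, 8]  score +128 (running 128)
row 3: [0, 16, 2, 4] -> [0, 16, 2, 4]  score +0 (running 128)
Board after move:
  0   0   0   4
  0   0  64   4
  0   0 128   8
  0  16   2   4

Answer: 128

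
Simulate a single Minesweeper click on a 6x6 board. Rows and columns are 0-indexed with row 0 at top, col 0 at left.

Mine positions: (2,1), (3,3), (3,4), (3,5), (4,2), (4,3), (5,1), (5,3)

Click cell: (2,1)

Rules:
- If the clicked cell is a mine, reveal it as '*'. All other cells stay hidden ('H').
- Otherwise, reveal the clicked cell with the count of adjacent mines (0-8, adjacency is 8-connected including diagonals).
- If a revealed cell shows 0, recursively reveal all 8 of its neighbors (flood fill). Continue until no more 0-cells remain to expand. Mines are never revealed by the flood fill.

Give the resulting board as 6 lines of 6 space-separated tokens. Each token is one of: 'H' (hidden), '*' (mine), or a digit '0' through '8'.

H H H H H H
H H H H H H
H * H H H H
H H H H H H
H H H H H H
H H H H H H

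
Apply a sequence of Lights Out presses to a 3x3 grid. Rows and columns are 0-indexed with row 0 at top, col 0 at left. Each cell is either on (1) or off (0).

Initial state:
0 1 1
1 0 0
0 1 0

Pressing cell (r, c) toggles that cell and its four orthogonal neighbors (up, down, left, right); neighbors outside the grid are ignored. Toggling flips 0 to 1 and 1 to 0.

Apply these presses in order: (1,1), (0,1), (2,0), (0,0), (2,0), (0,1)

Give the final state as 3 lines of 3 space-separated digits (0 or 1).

Answer: 1 1 1
1 1 1
0 0 0

Derivation:
After press 1 at (1,1):
0 0 1
0 1 1
0 0 0

After press 2 at (0,1):
1 1 0
0 0 1
0 0 0

After press 3 at (2,0):
1 1 0
1 0 1
1 1 0

After press 4 at (0,0):
0 0 0
0 0 1
1 1 0

After press 5 at (2,0):
0 0 0
1 0 1
0 0 0

After press 6 at (0,1):
1 1 1
1 1 1
0 0 0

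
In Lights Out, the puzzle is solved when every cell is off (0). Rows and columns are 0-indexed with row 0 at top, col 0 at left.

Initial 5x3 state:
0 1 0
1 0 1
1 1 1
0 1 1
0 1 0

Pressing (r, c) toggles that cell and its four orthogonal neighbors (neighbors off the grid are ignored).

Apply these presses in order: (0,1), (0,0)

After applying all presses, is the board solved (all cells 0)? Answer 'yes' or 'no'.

Answer: no

Derivation:
After press 1 at (0,1):
1 0 1
1 1 1
1 1 1
0 1 1
0 1 0

After press 2 at (0,0):
0 1 1
0 1 1
1 1 1
0 1 1
0 1 0

Lights still on: 10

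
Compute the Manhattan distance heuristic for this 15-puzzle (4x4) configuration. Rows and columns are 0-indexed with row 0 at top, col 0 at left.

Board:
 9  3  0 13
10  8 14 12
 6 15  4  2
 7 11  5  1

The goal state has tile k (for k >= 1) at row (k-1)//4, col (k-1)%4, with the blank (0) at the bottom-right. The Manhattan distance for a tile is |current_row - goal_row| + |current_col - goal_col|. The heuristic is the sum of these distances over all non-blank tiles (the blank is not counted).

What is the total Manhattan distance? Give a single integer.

Tile 9: (0,0)->(2,0) = 2
Tile 3: (0,1)->(0,2) = 1
Tile 13: (0,3)->(3,0) = 6
Tile 10: (1,0)->(2,1) = 2
Tile 8: (1,1)->(1,3) = 2
Tile 14: (1,2)->(3,1) = 3
Tile 12: (1,3)->(2,3) = 1
Tile 6: (2,0)->(1,1) = 2
Tile 15: (2,1)->(3,2) = 2
Tile 4: (2,2)->(0,3) = 3
Tile 2: (2,3)->(0,1) = 4
Tile 7: (3,0)->(1,2) = 4
Tile 11: (3,1)->(2,2) = 2
Tile 5: (3,2)->(1,0) = 4
Tile 1: (3,3)->(0,0) = 6
Sum: 2 + 1 + 6 + 2 + 2 + 3 + 1 + 2 + 2 + 3 + 4 + 4 + 2 + 4 + 6 = 44

Answer: 44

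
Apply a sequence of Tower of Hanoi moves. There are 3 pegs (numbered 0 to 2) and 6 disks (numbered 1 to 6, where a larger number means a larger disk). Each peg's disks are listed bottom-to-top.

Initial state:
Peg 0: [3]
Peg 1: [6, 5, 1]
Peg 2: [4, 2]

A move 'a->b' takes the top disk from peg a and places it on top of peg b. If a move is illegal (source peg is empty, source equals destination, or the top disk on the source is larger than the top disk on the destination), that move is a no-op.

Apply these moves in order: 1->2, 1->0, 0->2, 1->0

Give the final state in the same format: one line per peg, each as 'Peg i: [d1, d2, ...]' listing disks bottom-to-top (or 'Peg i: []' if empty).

After move 1 (1->2):
Peg 0: [3]
Peg 1: [6, 5]
Peg 2: [4, 2, 1]

After move 2 (1->0):
Peg 0: [3]
Peg 1: [6, 5]
Peg 2: [4, 2, 1]

After move 3 (0->2):
Peg 0: [3]
Peg 1: [6, 5]
Peg 2: [4, 2, 1]

After move 4 (1->0):
Peg 0: [3]
Peg 1: [6, 5]
Peg 2: [4, 2, 1]

Answer: Peg 0: [3]
Peg 1: [6, 5]
Peg 2: [4, 2, 1]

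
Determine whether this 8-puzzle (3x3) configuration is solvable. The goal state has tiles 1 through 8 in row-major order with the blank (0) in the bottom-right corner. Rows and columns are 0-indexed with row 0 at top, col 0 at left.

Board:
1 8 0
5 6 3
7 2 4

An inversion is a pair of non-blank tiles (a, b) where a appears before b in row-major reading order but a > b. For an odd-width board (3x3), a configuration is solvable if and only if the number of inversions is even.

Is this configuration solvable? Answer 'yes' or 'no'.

Inversions (pairs i<j in row-major order where tile[i] > tile[j] > 0): 15
15 is odd, so the puzzle is not solvable.

Answer: no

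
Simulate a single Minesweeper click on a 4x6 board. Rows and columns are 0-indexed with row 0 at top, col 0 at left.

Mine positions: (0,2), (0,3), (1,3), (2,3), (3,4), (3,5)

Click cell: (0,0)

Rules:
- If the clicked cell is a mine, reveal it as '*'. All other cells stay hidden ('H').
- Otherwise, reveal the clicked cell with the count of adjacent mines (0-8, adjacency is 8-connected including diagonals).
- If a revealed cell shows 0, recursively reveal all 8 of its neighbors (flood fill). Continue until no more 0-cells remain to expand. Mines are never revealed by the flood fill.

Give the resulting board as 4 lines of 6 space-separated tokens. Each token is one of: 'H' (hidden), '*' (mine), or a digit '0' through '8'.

0 1 H H H H
0 1 4 H H H
0 0 2 H H H
0 0 1 H H H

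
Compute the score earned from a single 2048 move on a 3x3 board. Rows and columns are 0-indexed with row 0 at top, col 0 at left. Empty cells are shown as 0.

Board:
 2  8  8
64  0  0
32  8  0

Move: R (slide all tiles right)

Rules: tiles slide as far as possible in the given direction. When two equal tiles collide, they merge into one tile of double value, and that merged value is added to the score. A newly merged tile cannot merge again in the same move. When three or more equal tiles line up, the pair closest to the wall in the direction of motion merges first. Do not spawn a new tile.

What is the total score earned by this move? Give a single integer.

Slide right:
row 0: [2, 8, 8] -> [0, 2, 16]  score +16 (running 16)
row 1: [64, 0, 0] -> [0, 0, 64]  score +0 (running 16)
row 2: [32, 8, 0] -> [0, 32, 8]  score +0 (running 16)
Board after move:
 0  2 16
 0  0 64
 0 32  8

Answer: 16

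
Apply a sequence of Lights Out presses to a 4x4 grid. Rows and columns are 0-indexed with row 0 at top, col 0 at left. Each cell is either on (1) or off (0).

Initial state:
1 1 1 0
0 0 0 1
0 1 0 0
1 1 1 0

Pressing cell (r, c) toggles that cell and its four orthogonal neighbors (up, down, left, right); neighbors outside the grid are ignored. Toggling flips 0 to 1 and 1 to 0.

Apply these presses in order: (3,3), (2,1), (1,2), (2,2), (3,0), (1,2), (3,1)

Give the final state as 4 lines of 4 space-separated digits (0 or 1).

After press 1 at (3,3):
1 1 1 0
0 0 0 1
0 1 0 1
1 1 0 1

After press 2 at (2,1):
1 1 1 0
0 1 0 1
1 0 1 1
1 0 0 1

After press 3 at (1,2):
1 1 0 0
0 0 1 0
1 0 0 1
1 0 0 1

After press 4 at (2,2):
1 1 0 0
0 0 0 0
1 1 1 0
1 0 1 1

After press 5 at (3,0):
1 1 0 0
0 0 0 0
0 1 1 0
0 1 1 1

After press 6 at (1,2):
1 1 1 0
0 1 1 1
0 1 0 0
0 1 1 1

After press 7 at (3,1):
1 1 1 0
0 1 1 1
0 0 0 0
1 0 0 1

Answer: 1 1 1 0
0 1 1 1
0 0 0 0
1 0 0 1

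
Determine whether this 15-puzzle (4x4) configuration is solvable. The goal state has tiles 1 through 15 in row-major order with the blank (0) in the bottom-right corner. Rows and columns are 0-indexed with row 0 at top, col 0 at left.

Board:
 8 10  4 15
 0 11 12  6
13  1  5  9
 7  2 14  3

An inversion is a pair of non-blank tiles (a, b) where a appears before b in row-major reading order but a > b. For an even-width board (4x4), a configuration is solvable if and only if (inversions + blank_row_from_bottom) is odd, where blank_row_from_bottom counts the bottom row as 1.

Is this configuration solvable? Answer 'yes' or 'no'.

Inversions: 61
Blank is in row 1 (0-indexed from top), which is row 3 counting from the bottom (bottom = 1).
61 + 3 = 64, which is even, so the puzzle is not solvable.

Answer: no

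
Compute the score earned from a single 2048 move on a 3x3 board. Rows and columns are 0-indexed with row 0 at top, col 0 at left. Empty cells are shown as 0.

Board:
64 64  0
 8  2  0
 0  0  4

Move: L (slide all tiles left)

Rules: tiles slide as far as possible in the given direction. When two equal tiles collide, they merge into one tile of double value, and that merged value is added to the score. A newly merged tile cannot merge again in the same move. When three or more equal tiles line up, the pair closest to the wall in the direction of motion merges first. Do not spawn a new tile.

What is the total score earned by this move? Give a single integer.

Slide left:
row 0: [64, 64, 0] -> [128, 0, 0]  score +128 (running 128)
row 1: [8, 2, 0] -> [8, 2, 0]  score +0 (running 128)
row 2: [0, 0, 4] -> [4, 0, 0]  score +0 (running 128)
Board after move:
128   0   0
  8   2   0
  4   0   0

Answer: 128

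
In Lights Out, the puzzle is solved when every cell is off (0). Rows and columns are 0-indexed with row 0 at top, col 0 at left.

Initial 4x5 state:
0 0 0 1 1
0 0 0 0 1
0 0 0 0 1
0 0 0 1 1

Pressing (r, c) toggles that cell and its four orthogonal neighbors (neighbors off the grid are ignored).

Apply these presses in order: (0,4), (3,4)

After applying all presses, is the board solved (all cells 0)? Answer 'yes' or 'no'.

Answer: yes

Derivation:
After press 1 at (0,4):
0 0 0 0 0
0 0 0 0 0
0 0 0 0 1
0 0 0 1 1

After press 2 at (3,4):
0 0 0 0 0
0 0 0 0 0
0 0 0 0 0
0 0 0 0 0

Lights still on: 0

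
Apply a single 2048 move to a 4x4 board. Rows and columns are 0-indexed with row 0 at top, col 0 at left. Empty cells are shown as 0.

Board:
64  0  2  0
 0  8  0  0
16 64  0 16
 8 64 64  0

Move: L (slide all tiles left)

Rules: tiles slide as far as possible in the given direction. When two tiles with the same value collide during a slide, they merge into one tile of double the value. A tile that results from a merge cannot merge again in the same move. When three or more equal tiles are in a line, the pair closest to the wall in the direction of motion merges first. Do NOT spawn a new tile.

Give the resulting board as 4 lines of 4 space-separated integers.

Slide left:
row 0: [64, 0, 2, 0] -> [64, 2, 0, 0]
row 1: [0, 8, 0, 0] -> [8, 0, 0, 0]
row 2: [16, 64, 0, 16] -> [16, 64, 16, 0]
row 3: [8, 64, 64, 0] -> [8, 128, 0, 0]

Answer:  64   2   0   0
  8   0   0   0
 16  64  16   0
  8 128   0   0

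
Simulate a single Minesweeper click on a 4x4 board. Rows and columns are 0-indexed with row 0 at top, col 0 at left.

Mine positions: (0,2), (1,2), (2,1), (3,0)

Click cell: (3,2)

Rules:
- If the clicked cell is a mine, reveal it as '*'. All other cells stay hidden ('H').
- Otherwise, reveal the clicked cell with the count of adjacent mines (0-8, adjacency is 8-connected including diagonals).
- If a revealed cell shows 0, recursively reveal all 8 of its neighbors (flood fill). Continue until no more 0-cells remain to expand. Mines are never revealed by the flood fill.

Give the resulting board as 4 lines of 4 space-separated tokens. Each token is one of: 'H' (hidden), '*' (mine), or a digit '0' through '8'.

H H H H
H H H H
H H H H
H H 1 H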